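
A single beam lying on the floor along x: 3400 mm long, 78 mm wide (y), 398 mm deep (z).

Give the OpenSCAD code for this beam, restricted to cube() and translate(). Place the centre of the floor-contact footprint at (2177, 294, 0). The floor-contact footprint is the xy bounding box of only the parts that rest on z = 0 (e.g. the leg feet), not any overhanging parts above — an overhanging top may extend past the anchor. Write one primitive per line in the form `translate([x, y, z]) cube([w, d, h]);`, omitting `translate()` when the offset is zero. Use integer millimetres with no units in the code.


translate([477, 255, 0]) cube([3400, 78, 398]);


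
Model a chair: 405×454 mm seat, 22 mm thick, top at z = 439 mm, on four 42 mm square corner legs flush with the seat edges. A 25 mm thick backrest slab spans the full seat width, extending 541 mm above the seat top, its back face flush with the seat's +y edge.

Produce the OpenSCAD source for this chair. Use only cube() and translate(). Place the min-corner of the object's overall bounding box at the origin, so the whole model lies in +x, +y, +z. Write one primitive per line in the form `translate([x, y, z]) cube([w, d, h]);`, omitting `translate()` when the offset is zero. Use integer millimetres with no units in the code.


translate([0, 0, 417]) cube([405, 454, 22]);
cube([42, 42, 417]);
translate([363, 0, 0]) cube([42, 42, 417]);
translate([0, 412, 0]) cube([42, 42, 417]);
translate([363, 412, 0]) cube([42, 42, 417]);
translate([0, 429, 439]) cube([405, 25, 541]);


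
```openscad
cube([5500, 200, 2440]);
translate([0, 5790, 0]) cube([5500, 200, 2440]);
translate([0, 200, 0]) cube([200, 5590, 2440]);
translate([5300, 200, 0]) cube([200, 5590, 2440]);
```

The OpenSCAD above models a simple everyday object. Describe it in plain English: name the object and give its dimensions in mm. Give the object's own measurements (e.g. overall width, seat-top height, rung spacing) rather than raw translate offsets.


The wall frame of a small rectangular building: four walls, each 2440 mm tall and 200 mm thick, enclosing a footprint 5500 mm (x) by 5990 mm (y) outside-to-outside, with no floor or roof. The front and back walls (the −y and +y sides) span the full width; the two side walls fit between them.


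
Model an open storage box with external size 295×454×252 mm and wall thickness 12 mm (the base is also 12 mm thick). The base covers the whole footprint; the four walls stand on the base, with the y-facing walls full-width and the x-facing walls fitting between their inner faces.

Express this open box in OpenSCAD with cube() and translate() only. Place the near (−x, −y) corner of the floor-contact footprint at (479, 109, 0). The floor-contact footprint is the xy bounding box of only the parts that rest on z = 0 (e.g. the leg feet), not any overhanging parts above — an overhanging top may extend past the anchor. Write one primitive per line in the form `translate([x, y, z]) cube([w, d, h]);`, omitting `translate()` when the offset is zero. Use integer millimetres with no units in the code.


translate([479, 109, 0]) cube([295, 454, 12]);
translate([479, 109, 12]) cube([295, 12, 240]);
translate([479, 551, 12]) cube([295, 12, 240]);
translate([479, 121, 12]) cube([12, 430, 240]);
translate([762, 121, 12]) cube([12, 430, 240]);


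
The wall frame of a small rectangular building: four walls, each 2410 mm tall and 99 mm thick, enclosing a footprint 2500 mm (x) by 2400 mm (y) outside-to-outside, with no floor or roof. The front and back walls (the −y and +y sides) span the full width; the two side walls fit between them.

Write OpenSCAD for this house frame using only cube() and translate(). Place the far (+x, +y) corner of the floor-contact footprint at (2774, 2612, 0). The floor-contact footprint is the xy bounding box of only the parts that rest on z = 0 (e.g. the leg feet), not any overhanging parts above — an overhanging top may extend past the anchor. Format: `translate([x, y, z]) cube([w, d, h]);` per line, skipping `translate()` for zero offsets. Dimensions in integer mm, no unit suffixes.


translate([274, 212, 0]) cube([2500, 99, 2410]);
translate([274, 2513, 0]) cube([2500, 99, 2410]);
translate([274, 311, 0]) cube([99, 2202, 2410]);
translate([2675, 311, 0]) cube([99, 2202, 2410]);


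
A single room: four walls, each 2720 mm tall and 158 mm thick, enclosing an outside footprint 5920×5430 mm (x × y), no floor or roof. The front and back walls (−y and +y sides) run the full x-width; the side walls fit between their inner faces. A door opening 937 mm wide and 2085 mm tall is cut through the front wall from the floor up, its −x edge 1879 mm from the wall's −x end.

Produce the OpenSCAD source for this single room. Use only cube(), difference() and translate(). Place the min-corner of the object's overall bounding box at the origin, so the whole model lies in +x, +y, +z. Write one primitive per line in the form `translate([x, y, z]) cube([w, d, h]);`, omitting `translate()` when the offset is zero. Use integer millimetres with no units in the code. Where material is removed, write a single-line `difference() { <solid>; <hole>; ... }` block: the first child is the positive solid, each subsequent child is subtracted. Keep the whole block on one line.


difference() { cube([5920, 158, 2720]); translate([1879, 0, 0]) cube([937, 158, 2085]); }
translate([0, 5272, 0]) cube([5920, 158, 2720]);
translate([0, 158, 0]) cube([158, 5114, 2720]);
translate([5762, 158, 0]) cube([158, 5114, 2720]);


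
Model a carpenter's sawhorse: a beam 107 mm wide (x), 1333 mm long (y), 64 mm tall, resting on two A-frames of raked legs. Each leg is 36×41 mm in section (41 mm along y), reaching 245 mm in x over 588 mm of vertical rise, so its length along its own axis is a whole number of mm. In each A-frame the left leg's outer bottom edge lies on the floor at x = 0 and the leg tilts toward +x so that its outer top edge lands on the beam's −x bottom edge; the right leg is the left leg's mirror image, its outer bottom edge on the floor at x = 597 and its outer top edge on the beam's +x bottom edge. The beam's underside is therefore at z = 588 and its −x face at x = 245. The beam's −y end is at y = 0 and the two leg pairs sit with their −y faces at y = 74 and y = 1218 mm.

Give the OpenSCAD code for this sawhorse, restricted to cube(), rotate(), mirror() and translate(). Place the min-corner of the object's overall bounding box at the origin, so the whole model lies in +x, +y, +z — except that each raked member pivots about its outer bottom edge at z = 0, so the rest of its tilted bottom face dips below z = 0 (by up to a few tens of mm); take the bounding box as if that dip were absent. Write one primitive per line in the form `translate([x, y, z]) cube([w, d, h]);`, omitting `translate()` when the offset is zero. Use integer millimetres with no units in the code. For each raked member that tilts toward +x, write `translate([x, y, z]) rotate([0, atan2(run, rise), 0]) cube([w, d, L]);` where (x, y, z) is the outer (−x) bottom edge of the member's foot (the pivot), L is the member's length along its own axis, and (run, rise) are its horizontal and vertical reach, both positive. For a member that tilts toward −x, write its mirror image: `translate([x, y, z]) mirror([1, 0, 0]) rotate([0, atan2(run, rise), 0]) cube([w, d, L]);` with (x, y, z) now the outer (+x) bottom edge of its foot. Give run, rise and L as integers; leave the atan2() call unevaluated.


translate([245, 0, 588]) cube([107, 1333, 64]);
translate([0, 74, 0]) rotate([0, atan2(245, 588), 0]) cube([36, 41, 637]);
translate([597, 74, 0]) mirror([1, 0, 0]) rotate([0, atan2(245, 588), 0]) cube([36, 41, 637]);
translate([0, 1218, 0]) rotate([0, atan2(245, 588), 0]) cube([36, 41, 637]);
translate([597, 1218, 0]) mirror([1, 0, 0]) rotate([0, atan2(245, 588), 0]) cube([36, 41, 637]);


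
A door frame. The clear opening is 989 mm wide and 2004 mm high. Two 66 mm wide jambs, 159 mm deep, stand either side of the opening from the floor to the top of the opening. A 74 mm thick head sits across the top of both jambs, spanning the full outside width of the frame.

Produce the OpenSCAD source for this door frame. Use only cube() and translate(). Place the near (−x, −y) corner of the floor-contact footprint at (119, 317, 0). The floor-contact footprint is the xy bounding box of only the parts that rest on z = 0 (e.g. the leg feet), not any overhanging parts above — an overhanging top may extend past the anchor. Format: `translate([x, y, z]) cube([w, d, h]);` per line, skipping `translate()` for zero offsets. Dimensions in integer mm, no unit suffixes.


translate([119, 317, 0]) cube([66, 159, 2004]);
translate([1174, 317, 0]) cube([66, 159, 2004]);
translate([119, 317, 2004]) cube([1121, 159, 74]);


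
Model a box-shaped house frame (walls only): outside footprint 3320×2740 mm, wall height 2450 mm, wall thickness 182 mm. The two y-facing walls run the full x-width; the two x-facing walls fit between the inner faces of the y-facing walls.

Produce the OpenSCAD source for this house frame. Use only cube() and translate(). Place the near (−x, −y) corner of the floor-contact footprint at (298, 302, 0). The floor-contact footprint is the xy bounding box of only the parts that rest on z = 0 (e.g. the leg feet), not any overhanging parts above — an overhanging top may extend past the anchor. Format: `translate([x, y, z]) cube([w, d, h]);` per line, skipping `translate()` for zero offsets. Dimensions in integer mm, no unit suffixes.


translate([298, 302, 0]) cube([3320, 182, 2450]);
translate([298, 2860, 0]) cube([3320, 182, 2450]);
translate([298, 484, 0]) cube([182, 2376, 2450]);
translate([3436, 484, 0]) cube([182, 2376, 2450]);


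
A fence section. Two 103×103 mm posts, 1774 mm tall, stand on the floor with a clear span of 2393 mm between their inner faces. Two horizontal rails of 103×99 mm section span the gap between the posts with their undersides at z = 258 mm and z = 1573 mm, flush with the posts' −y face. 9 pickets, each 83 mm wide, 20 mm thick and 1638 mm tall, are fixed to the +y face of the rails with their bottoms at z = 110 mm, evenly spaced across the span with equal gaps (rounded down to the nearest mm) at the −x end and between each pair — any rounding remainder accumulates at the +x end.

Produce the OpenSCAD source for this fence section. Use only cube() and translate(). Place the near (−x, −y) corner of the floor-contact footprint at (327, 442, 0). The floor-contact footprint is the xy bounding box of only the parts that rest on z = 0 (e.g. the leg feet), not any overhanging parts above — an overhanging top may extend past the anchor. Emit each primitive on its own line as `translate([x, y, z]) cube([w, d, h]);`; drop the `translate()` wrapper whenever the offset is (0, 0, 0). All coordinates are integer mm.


translate([327, 442, 0]) cube([103, 103, 1774]);
translate([2823, 442, 0]) cube([103, 103, 1774]);
translate([430, 442, 258]) cube([2393, 103, 99]);
translate([430, 442, 1573]) cube([2393, 103, 99]);
translate([594, 545, 110]) cube([83, 20, 1638]);
translate([841, 545, 110]) cube([83, 20, 1638]);
translate([1088, 545, 110]) cube([83, 20, 1638]);
translate([1335, 545, 110]) cube([83, 20, 1638]);
translate([1582, 545, 110]) cube([83, 20, 1638]);
translate([1829, 545, 110]) cube([83, 20, 1638]);
translate([2076, 545, 110]) cube([83, 20, 1638]);
translate([2323, 545, 110]) cube([83, 20, 1638]);
translate([2570, 545, 110]) cube([83, 20, 1638]);


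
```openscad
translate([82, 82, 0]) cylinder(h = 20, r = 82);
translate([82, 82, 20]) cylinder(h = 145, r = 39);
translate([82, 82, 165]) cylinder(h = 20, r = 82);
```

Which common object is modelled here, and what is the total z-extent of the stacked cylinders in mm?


A spool. The overall height is 185 mm.

Three coaxial cylinders, large–small–large — a spool. Two 20 mm flanges and a 145 mm core give 20 + 145 + 20 = 185 mm.


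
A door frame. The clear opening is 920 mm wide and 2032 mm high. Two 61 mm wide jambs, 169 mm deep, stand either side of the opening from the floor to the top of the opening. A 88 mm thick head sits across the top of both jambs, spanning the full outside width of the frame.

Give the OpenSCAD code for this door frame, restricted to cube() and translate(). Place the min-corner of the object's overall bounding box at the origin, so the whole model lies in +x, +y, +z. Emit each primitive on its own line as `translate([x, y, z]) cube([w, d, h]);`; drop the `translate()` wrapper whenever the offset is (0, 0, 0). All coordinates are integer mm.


cube([61, 169, 2032]);
translate([981, 0, 0]) cube([61, 169, 2032]);
translate([0, 0, 2032]) cube([1042, 169, 88]);


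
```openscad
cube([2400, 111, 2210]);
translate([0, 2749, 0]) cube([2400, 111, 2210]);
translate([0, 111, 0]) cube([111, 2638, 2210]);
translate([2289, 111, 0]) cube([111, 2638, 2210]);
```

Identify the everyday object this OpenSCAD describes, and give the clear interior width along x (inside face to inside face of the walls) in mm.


A house (or room) frame. The interior width is 2178 mm.

Four 2210 mm walls enclosing a rectangle with no floor or roof — a room or house frame. Outside width is 2400 mm and wall thickness is 111 mm, so the interior width is 2400 − 2 × 111 = 2178 mm.


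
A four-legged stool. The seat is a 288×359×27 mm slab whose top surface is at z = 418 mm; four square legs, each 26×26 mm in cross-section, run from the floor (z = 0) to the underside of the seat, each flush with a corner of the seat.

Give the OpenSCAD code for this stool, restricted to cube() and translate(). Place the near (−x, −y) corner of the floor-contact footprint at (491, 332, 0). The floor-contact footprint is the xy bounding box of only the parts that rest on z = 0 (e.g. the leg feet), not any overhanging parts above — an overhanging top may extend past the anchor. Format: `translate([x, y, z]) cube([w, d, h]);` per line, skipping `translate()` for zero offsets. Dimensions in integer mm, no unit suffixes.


translate([491, 332, 391]) cube([288, 359, 27]);
translate([491, 332, 0]) cube([26, 26, 391]);
translate([753, 332, 0]) cube([26, 26, 391]);
translate([491, 665, 0]) cube([26, 26, 391]);
translate([753, 665, 0]) cube([26, 26, 391]);


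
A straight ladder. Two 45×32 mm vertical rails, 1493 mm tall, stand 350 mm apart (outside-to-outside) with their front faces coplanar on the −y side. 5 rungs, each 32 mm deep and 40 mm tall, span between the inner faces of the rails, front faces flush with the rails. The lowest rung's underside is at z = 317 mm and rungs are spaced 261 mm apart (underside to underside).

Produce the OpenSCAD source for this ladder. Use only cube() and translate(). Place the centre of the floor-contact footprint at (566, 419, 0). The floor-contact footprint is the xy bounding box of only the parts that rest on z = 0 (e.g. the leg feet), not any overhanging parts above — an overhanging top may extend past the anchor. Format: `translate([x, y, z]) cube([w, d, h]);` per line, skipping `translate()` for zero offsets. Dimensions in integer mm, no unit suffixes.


translate([391, 403, 0]) cube([45, 32, 1493]);
translate([696, 403, 0]) cube([45, 32, 1493]);
translate([436, 403, 317]) cube([260, 32, 40]);
translate([436, 403, 578]) cube([260, 32, 40]);
translate([436, 403, 839]) cube([260, 32, 40]);
translate([436, 403, 1100]) cube([260, 32, 40]);
translate([436, 403, 1361]) cube([260, 32, 40]);


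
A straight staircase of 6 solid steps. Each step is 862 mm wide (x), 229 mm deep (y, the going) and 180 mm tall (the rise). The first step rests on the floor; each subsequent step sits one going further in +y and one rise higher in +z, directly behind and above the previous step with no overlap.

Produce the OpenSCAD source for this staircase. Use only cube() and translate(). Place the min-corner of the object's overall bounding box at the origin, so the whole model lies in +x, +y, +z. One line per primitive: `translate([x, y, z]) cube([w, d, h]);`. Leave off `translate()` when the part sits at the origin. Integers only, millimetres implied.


cube([862, 229, 180]);
translate([0, 229, 180]) cube([862, 229, 180]);
translate([0, 458, 360]) cube([862, 229, 180]);
translate([0, 687, 540]) cube([862, 229, 180]);
translate([0, 916, 720]) cube([862, 229, 180]);
translate([0, 1145, 900]) cube([862, 229, 180]);


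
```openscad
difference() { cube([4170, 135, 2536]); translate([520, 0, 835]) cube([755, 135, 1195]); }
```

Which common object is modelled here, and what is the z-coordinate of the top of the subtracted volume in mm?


A wall with a window opening. The window head height is 2030 mm.

A wall with a rectangular opening subtracted — a window. Sill at z = 835, opening 1195 mm tall, so the head is at 835 + 1195 = 2030 mm.


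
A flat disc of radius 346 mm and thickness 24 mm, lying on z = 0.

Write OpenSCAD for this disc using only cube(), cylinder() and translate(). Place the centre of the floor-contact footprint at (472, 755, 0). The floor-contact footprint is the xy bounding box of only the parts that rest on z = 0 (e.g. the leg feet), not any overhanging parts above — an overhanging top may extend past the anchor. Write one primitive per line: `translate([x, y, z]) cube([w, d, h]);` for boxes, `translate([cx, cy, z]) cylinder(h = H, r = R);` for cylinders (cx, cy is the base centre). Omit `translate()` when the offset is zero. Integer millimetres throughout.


translate([472, 755, 0]) cylinder(h = 24, r = 346);


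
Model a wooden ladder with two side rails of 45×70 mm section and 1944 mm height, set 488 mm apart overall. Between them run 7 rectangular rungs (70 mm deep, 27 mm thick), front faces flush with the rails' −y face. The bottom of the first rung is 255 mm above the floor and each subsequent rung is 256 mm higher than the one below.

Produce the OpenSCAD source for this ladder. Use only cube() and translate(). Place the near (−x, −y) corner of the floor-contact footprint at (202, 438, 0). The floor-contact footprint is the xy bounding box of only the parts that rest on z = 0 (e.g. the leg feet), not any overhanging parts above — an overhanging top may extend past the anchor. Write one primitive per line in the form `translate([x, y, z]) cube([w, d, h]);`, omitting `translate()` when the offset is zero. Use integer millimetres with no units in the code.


translate([202, 438, 0]) cube([45, 70, 1944]);
translate([645, 438, 0]) cube([45, 70, 1944]);
translate([247, 438, 255]) cube([398, 70, 27]);
translate([247, 438, 511]) cube([398, 70, 27]);
translate([247, 438, 767]) cube([398, 70, 27]);
translate([247, 438, 1023]) cube([398, 70, 27]);
translate([247, 438, 1279]) cube([398, 70, 27]);
translate([247, 438, 1535]) cube([398, 70, 27]);
translate([247, 438, 1791]) cube([398, 70, 27]);


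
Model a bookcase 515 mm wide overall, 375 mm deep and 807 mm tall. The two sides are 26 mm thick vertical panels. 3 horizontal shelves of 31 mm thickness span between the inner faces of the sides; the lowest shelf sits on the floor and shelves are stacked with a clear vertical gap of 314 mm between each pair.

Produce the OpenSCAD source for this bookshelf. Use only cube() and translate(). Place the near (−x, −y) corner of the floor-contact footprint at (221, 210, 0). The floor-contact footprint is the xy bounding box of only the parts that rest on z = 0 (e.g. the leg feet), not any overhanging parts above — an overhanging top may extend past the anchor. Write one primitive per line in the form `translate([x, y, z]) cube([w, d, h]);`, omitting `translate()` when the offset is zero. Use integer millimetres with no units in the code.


translate([221, 210, 0]) cube([26, 375, 807]);
translate([710, 210, 0]) cube([26, 375, 807]);
translate([247, 210, 0]) cube([463, 375, 31]);
translate([247, 210, 345]) cube([463, 375, 31]);
translate([247, 210, 690]) cube([463, 375, 31]);


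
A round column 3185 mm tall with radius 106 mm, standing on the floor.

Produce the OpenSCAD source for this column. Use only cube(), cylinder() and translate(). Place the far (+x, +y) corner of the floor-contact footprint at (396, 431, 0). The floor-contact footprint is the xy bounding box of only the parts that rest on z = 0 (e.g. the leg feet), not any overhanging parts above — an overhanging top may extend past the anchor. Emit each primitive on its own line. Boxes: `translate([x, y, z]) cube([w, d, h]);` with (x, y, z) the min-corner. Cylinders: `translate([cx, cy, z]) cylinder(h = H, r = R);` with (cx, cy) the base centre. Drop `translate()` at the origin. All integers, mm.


translate([290, 325, 0]) cylinder(h = 3185, r = 106);


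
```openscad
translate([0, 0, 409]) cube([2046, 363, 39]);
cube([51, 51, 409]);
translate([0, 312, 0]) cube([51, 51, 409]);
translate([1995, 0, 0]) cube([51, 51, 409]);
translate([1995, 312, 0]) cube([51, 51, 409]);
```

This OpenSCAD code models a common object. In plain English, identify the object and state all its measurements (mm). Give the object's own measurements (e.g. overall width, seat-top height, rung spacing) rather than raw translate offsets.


A bench: a 2046×363 mm seat slab, 39 mm thick, top at z = 448 mm, on four 51×51 mm square legs flush with the seat corners and standing on z = 0.


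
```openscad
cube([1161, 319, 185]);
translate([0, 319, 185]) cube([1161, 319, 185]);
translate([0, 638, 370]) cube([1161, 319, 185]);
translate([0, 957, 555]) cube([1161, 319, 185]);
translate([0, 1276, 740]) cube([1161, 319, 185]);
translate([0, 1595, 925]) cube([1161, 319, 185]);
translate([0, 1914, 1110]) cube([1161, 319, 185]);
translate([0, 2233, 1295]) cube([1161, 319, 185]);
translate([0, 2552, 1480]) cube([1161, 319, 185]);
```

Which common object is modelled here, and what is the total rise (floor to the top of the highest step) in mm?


A staircase. The total rise is 1665 mm.

9 identical blocks, each offset up and back from the previous — a staircase. Each step is 185 mm tall and there are 9 of them, so the total rise is 9 × 185 = 1665 mm.


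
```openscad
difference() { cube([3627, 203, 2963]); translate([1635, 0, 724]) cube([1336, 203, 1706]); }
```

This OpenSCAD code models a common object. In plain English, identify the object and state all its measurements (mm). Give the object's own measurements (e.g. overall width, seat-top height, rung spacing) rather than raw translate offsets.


A wall 3627 mm long (x), 203 mm thick (y), 2963 mm tall, with a rectangular window opening cut through it. The opening is 1336 mm wide and 1706 mm tall; its sill is at z = 724 mm and its near (−x) edge is 1635 mm from the wall's −x end. The opening passes through the full wall thickness.


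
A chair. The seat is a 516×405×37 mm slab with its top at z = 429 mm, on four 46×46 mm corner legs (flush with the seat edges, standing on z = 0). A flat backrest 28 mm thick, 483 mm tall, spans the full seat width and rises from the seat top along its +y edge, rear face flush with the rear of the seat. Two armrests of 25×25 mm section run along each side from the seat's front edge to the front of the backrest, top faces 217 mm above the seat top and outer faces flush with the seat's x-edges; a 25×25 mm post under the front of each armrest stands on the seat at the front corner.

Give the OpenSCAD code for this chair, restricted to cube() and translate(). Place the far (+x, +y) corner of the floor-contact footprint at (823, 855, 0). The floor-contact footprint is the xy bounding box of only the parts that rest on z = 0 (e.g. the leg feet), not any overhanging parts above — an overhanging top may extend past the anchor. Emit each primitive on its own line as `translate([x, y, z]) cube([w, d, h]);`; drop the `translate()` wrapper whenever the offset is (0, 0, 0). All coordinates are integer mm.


translate([307, 450, 392]) cube([516, 405, 37]);
translate([307, 450, 0]) cube([46, 46, 392]);
translate([777, 450, 0]) cube([46, 46, 392]);
translate([307, 809, 0]) cube([46, 46, 392]);
translate([777, 809, 0]) cube([46, 46, 392]);
translate([307, 827, 429]) cube([516, 28, 483]);
translate([307, 450, 621]) cube([25, 377, 25]);
translate([798, 450, 621]) cube([25, 377, 25]);
translate([307, 450, 429]) cube([25, 25, 192]);
translate([798, 450, 429]) cube([25, 25, 192]);


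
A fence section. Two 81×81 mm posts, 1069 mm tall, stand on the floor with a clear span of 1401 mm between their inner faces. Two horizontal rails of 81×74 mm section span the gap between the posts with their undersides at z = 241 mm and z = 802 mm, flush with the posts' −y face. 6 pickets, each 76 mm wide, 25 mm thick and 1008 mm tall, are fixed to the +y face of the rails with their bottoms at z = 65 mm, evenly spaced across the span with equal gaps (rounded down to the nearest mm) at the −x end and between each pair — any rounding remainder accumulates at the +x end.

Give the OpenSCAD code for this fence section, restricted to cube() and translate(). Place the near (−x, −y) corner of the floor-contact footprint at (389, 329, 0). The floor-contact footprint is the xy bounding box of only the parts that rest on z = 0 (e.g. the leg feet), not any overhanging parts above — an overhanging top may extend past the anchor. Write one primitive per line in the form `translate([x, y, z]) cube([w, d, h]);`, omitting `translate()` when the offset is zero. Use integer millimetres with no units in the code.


translate([389, 329, 0]) cube([81, 81, 1069]);
translate([1871, 329, 0]) cube([81, 81, 1069]);
translate([470, 329, 241]) cube([1401, 81, 74]);
translate([470, 329, 802]) cube([1401, 81, 74]);
translate([605, 410, 65]) cube([76, 25, 1008]);
translate([816, 410, 65]) cube([76, 25, 1008]);
translate([1027, 410, 65]) cube([76, 25, 1008]);
translate([1238, 410, 65]) cube([76, 25, 1008]);
translate([1449, 410, 65]) cube([76, 25, 1008]);
translate([1660, 410, 65]) cube([76, 25, 1008]);


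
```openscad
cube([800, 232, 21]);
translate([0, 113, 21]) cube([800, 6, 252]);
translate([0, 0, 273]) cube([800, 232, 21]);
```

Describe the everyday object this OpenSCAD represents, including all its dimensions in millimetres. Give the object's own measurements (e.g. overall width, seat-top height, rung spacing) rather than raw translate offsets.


An I-beam lying along x, 800 mm long. Overall section height 294 mm. Two flanges 232 mm wide (y) and 21 mm thick, one on the floor and one at the top; a web 6 mm thick runs between them, centred on the flange width.


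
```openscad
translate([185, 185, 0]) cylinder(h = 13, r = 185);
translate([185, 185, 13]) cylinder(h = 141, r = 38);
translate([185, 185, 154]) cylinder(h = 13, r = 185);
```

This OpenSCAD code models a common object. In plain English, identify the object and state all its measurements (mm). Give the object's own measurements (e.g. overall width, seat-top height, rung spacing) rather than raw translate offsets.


A spool: two coaxial disc flanges of radius 185 mm and thickness 13 mm, joined by a core cylinder of radius 38 mm and height 141 mm. The lower flange rests on z = 0 and the three cylinders share a vertical axis.


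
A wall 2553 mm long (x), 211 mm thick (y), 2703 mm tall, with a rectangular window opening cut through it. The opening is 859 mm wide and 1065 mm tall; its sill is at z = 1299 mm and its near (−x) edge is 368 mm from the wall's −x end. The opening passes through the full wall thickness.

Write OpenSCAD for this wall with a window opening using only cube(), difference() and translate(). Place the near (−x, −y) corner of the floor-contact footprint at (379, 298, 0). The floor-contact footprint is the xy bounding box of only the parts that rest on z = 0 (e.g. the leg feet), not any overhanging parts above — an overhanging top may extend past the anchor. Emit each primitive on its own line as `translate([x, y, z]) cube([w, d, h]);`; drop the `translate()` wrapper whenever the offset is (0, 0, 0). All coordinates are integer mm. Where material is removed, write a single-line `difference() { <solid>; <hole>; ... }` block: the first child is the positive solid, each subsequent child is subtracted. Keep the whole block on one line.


difference() { translate([379, 298, 0]) cube([2553, 211, 2703]); translate([747, 298, 1299]) cube([859, 211, 1065]); }


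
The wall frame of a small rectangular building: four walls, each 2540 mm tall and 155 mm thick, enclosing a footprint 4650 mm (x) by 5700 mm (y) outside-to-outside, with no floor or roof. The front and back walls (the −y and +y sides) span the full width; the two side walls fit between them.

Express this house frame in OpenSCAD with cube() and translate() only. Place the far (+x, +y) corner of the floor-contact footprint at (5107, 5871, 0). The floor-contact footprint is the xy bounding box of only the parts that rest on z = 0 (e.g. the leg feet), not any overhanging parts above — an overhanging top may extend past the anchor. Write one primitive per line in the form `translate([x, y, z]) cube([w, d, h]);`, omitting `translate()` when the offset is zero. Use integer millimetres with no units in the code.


translate([457, 171, 0]) cube([4650, 155, 2540]);
translate([457, 5716, 0]) cube([4650, 155, 2540]);
translate([457, 326, 0]) cube([155, 5390, 2540]);
translate([4952, 326, 0]) cube([155, 5390, 2540]);


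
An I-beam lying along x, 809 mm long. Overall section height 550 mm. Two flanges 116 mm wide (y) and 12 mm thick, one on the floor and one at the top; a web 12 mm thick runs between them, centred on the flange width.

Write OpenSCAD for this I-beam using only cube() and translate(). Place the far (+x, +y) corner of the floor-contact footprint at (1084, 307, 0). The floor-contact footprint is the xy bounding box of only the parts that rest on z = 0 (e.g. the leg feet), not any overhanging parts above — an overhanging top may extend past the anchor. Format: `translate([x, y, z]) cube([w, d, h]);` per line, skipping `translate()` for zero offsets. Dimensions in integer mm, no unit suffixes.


translate([275, 191, 0]) cube([809, 116, 12]);
translate([275, 243, 12]) cube([809, 12, 526]);
translate([275, 191, 538]) cube([809, 116, 12]);


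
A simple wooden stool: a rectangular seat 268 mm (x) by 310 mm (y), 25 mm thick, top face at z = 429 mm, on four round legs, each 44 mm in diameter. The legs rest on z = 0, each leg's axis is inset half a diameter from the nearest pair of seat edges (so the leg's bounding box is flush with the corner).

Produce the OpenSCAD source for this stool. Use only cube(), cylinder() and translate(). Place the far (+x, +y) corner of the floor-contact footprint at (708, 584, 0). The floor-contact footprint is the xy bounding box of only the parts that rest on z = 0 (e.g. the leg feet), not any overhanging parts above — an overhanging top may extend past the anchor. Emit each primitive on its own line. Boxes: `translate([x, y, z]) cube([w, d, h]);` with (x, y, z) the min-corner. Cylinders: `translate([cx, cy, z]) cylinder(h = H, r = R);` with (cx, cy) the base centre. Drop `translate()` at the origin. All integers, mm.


translate([440, 274, 404]) cube([268, 310, 25]);
translate([462, 296, 0]) cylinder(h = 404, r = 22);
translate([686, 296, 0]) cylinder(h = 404, r = 22);
translate([462, 562, 0]) cylinder(h = 404, r = 22);
translate([686, 562, 0]) cylinder(h = 404, r = 22);


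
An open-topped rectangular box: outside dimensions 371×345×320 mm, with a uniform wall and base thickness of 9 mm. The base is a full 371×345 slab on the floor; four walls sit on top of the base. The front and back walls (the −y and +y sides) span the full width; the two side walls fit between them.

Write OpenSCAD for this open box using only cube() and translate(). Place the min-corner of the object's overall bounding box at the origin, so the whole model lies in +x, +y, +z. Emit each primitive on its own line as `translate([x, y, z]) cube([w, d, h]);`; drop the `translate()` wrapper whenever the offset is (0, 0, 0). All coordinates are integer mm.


cube([371, 345, 9]);
translate([0, 0, 9]) cube([371, 9, 311]);
translate([0, 336, 9]) cube([371, 9, 311]);
translate([0, 9, 9]) cube([9, 327, 311]);
translate([362, 9, 9]) cube([9, 327, 311]);


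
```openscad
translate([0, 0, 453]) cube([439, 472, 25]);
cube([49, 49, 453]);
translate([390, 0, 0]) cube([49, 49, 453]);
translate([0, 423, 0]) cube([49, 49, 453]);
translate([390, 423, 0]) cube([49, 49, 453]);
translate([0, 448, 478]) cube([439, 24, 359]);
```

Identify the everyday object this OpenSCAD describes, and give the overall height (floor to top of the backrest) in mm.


A chair. The overall height is 837 mm.

A slab on four corner posts with a tall panel at the back — a chair. The seat slab sits at z = 453 with thickness 25, and the 359 mm backrest starts at the seat top, so the overall height is 453 + 25 + 359 = 837 mm.


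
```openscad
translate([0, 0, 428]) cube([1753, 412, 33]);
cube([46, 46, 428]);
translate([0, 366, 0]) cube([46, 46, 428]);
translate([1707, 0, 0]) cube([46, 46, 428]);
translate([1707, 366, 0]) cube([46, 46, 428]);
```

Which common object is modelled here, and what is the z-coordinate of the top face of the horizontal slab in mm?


A bench. The seat-top height is 461 mm.

A long slab on four corner posts — a bench. The slab sits at z = 428 with thickness 33, so the top is 428 + 33 = 461 mm.


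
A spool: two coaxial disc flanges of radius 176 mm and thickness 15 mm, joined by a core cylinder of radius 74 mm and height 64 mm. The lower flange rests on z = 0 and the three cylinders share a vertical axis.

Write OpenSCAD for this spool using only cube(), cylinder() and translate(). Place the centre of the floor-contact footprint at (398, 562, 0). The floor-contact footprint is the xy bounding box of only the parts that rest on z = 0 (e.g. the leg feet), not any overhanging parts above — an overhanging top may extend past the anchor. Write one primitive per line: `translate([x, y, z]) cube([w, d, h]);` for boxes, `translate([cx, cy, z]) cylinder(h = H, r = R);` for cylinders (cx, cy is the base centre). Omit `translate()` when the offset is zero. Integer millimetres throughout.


translate([398, 562, 0]) cylinder(h = 15, r = 176);
translate([398, 562, 15]) cylinder(h = 64, r = 74);
translate([398, 562, 79]) cylinder(h = 15, r = 176);


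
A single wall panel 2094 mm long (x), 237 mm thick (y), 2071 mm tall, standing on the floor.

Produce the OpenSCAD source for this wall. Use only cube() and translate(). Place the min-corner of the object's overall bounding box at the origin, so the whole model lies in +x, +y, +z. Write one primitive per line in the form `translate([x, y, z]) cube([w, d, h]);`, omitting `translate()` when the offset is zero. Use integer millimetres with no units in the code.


cube([2094, 237, 2071]);


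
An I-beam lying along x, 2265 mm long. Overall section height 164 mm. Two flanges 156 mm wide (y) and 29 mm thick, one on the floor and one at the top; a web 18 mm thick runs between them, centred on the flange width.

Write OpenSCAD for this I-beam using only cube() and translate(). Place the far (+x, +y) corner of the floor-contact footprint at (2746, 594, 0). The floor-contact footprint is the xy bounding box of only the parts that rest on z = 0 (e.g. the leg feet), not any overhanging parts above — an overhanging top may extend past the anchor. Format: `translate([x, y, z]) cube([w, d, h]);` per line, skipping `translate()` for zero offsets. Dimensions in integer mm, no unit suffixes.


translate([481, 438, 0]) cube([2265, 156, 29]);
translate([481, 507, 29]) cube([2265, 18, 106]);
translate([481, 438, 135]) cube([2265, 156, 29]);


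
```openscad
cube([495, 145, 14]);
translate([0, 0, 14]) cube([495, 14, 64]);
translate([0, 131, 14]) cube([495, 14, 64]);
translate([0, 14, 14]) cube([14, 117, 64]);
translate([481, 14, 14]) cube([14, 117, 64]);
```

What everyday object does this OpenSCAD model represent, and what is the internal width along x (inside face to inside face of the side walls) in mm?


An open box. The internal width is 467 mm.

A 495×145 base slab with four walls standing on it — an open box. The base is 495 mm wide and the walls are 14 mm thick, so the internal width is 495 − 2 × 14 = 467 mm.


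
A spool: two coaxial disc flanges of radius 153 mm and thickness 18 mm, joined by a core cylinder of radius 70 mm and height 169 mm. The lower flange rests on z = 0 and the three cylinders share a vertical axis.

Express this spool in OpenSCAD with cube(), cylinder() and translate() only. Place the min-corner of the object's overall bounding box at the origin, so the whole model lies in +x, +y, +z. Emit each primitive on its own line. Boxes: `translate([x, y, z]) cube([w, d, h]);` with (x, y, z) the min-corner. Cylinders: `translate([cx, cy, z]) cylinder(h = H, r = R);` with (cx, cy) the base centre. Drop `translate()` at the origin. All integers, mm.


translate([153, 153, 0]) cylinder(h = 18, r = 153);
translate([153, 153, 18]) cylinder(h = 169, r = 70);
translate([153, 153, 187]) cylinder(h = 18, r = 153);


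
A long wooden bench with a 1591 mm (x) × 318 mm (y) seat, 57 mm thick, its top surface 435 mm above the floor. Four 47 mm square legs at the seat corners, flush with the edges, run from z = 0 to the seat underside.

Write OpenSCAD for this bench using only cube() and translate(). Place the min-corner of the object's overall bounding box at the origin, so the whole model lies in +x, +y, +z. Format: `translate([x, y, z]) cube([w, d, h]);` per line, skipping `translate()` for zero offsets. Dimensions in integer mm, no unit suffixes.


translate([0, 0, 378]) cube([1591, 318, 57]);
cube([47, 47, 378]);
translate([0, 271, 0]) cube([47, 47, 378]);
translate([1544, 0, 0]) cube([47, 47, 378]);
translate([1544, 271, 0]) cube([47, 47, 378]);


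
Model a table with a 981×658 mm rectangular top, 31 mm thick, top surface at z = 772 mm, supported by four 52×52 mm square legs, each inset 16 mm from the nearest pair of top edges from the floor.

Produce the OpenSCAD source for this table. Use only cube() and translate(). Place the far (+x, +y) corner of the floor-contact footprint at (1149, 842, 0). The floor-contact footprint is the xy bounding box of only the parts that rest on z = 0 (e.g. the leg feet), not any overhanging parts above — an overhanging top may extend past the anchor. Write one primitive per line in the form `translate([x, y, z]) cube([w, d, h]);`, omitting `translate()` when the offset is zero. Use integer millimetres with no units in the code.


translate([184, 200, 741]) cube([981, 658, 31]);
translate([200, 216, 0]) cube([52, 52, 741]);
translate([1097, 216, 0]) cube([52, 52, 741]);
translate([200, 790, 0]) cube([52, 52, 741]);
translate([1097, 790, 0]) cube([52, 52, 741]);


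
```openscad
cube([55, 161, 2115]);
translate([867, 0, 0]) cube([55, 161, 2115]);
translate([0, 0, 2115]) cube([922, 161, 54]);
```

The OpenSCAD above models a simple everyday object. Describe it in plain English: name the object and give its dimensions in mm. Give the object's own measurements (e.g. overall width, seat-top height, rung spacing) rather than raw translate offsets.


A door frame. The clear opening is 812 mm wide and 2115 mm high. Two 55 mm wide jambs, 161 mm deep, stand either side of the opening from the floor to the top of the opening. A 54 mm thick head sits across the top of both jambs, spanning the full outside width of the frame.


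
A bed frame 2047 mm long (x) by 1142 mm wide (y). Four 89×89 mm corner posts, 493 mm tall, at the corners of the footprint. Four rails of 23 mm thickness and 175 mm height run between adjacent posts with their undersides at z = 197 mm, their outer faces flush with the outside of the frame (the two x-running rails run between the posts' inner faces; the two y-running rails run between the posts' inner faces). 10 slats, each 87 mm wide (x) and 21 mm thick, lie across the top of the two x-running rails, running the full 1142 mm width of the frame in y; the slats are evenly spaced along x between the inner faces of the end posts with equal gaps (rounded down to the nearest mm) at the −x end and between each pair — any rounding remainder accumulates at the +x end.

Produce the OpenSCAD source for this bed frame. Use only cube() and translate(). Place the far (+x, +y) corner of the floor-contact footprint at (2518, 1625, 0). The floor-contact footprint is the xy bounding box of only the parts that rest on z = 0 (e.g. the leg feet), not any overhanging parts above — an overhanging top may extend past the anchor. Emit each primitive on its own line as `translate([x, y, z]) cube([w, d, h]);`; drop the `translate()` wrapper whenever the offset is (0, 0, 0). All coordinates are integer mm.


translate([471, 483, 0]) cube([89, 89, 493]);
translate([471, 1536, 0]) cube([89, 89, 493]);
translate([2429, 483, 0]) cube([89, 89, 493]);
translate([2429, 1536, 0]) cube([89, 89, 493]);
translate([560, 483, 197]) cube([1869, 23, 175]);
translate([560, 1602, 197]) cube([1869, 23, 175]);
translate([471, 572, 197]) cube([23, 964, 175]);
translate([2495, 572, 197]) cube([23, 964, 175]);
translate([650, 483, 372]) cube([87, 1142, 21]);
translate([827, 483, 372]) cube([87, 1142, 21]);
translate([1004, 483, 372]) cube([87, 1142, 21]);
translate([1181, 483, 372]) cube([87, 1142, 21]);
translate([1358, 483, 372]) cube([87, 1142, 21]);
translate([1535, 483, 372]) cube([87, 1142, 21]);
translate([1712, 483, 372]) cube([87, 1142, 21]);
translate([1889, 483, 372]) cube([87, 1142, 21]);
translate([2066, 483, 372]) cube([87, 1142, 21]);
translate([2243, 483, 372]) cube([87, 1142, 21]);
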